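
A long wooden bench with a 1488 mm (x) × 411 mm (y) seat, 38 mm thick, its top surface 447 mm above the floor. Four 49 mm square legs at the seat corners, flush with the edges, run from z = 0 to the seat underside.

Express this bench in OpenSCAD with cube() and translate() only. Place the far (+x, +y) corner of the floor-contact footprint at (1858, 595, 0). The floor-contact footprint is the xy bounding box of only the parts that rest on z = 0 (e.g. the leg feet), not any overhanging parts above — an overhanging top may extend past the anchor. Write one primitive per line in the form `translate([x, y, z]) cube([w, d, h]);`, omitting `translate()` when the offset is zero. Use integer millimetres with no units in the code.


translate([370, 184, 409]) cube([1488, 411, 38]);
translate([370, 184, 0]) cube([49, 49, 409]);
translate([370, 546, 0]) cube([49, 49, 409]);
translate([1809, 184, 0]) cube([49, 49, 409]);
translate([1809, 546, 0]) cube([49, 49, 409]);


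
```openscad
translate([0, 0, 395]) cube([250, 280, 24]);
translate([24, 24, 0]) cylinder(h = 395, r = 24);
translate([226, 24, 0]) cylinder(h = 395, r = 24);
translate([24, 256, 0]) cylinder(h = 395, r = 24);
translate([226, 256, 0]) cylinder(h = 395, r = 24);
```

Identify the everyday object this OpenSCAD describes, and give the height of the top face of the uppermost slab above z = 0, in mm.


A stool. The seat height is 419 mm.

A 250×280×24 slab at z = 395 on four corner cylinders — a stool. The seat top is 395 + 24 = 419 mm.


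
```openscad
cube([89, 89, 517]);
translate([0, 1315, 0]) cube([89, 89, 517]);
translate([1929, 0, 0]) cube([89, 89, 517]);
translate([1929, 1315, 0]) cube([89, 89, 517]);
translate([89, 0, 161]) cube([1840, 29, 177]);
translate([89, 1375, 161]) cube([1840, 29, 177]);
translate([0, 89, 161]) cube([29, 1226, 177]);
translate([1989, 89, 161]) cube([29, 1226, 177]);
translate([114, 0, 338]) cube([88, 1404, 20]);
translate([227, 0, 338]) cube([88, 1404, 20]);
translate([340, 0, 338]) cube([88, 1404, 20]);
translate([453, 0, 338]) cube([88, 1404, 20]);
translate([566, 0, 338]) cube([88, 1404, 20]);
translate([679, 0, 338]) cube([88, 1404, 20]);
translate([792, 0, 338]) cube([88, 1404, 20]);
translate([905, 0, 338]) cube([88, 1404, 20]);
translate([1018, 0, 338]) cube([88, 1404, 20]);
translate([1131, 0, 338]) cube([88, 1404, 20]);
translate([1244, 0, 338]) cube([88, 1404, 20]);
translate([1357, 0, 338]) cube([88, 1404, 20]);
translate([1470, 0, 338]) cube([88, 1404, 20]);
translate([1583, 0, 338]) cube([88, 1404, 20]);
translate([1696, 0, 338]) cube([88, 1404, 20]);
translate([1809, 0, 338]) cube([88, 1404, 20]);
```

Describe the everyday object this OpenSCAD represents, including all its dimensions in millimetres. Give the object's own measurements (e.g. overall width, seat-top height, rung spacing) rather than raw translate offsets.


A bed frame 2018 mm long (x) by 1404 mm wide (y). Four 89×89 mm corner posts, 517 mm tall, at the corners of the footprint. Four rails of 29 mm thickness and 177 mm height run between adjacent posts with their undersides at z = 161 mm, their outer faces flush with the outside of the frame (the two x-running rails run between the posts' inner faces; the two y-running rails run between the posts' inner faces). 16 slats, each 88 mm wide (x) and 20 mm thick, lie across the top of the two x-running rails, running the full 1404 mm width of the frame in y; along x they sit between the end posts with a 25 mm gap after the −x posts and between neighbouring slats, leaving 32 mm before the +x posts.


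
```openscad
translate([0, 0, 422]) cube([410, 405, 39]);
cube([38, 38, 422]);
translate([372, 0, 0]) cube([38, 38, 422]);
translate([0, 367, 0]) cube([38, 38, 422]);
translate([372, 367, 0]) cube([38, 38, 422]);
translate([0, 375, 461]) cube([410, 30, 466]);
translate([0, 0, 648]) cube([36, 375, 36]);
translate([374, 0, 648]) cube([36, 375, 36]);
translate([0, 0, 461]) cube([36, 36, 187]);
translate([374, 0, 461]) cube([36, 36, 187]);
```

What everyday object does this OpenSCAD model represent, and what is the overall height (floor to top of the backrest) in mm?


A chair. The overall height is 927 mm.

A slab on four corner posts with a tall panel at the back — a chair. The seat slab sits at z = 422 with thickness 39, and the 466 mm backrest starts at the seat top, so the overall height is 422 + 39 + 466 = 927 mm.


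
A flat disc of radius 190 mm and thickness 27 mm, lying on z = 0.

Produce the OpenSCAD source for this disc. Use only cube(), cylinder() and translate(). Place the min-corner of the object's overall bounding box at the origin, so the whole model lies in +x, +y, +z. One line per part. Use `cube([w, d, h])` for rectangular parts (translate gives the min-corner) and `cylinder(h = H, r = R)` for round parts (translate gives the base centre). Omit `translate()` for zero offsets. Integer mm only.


translate([190, 190, 0]) cylinder(h = 27, r = 190);


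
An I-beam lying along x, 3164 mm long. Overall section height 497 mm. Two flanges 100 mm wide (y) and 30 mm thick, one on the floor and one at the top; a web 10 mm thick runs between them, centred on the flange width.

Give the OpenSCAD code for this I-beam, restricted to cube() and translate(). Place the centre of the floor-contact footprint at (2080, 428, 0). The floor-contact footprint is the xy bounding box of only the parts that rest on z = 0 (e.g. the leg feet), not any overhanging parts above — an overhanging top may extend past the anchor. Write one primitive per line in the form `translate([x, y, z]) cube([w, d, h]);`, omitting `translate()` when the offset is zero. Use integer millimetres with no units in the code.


translate([498, 378, 0]) cube([3164, 100, 30]);
translate([498, 423, 30]) cube([3164, 10, 437]);
translate([498, 378, 467]) cube([3164, 100, 30]);


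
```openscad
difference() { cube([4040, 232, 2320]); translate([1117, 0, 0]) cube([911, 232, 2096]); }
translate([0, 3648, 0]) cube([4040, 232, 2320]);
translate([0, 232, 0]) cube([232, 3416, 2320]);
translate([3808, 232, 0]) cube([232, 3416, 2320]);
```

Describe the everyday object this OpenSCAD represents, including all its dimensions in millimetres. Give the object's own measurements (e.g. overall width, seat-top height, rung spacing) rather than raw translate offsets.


A single room: four walls, each 2320 mm tall and 232 mm thick, enclosing an outside footprint 4040×3880 mm (x × y), no floor or roof. The front and back walls (−y and +y sides) run the full x-width; the side walls fit between their inner faces. A door opening 911 mm wide and 2096 mm tall is cut through the front wall from the floor up, its −x edge 1117 mm from the wall's −x end.


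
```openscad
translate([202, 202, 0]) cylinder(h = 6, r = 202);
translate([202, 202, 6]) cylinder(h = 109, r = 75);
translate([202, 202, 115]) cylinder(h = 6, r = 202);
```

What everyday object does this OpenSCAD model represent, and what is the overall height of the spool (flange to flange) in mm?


A spool. The overall height is 121 mm.

Three coaxial cylinders, large–small–large — a spool. Two 6 mm flanges and a 109 mm core give 6 + 109 + 6 = 121 mm.


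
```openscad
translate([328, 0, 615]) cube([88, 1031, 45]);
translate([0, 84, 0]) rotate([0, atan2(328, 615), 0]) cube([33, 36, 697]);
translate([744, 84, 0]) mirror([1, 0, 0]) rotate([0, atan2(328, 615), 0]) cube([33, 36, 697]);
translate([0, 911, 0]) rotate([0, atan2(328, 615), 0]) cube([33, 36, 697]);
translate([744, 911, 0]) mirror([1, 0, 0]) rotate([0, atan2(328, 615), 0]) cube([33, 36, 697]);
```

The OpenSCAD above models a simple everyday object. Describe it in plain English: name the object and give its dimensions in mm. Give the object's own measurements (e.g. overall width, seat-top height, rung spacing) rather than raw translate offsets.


A sawhorse. A 88×1031×45 mm beam (x, y, z) sits on two A-frame leg pairs. Each pair is two raked legs of 33×36 mm section (36 mm along y) splaying symmetrically in x. Each leg rises 615 mm vertically over 328 mm of horizontal reach and is 697 mm long along its own axis. Every leg's outer bottom edge rests on the floor and its outer top edge meets a bottom edge of the beam — the left legs (tilting toward +x) meet the beam's −x bottom edge, the right legs (their mirror images, tilting toward −x) meet its +x bottom edge — so the leg tops tuck under the beam, the beam's underside is 615 mm above the floor, and the feet are 744 mm apart outside-to-outside with the beam centred between them. The two leg pairs are set in 84 mm from either end of the beam.


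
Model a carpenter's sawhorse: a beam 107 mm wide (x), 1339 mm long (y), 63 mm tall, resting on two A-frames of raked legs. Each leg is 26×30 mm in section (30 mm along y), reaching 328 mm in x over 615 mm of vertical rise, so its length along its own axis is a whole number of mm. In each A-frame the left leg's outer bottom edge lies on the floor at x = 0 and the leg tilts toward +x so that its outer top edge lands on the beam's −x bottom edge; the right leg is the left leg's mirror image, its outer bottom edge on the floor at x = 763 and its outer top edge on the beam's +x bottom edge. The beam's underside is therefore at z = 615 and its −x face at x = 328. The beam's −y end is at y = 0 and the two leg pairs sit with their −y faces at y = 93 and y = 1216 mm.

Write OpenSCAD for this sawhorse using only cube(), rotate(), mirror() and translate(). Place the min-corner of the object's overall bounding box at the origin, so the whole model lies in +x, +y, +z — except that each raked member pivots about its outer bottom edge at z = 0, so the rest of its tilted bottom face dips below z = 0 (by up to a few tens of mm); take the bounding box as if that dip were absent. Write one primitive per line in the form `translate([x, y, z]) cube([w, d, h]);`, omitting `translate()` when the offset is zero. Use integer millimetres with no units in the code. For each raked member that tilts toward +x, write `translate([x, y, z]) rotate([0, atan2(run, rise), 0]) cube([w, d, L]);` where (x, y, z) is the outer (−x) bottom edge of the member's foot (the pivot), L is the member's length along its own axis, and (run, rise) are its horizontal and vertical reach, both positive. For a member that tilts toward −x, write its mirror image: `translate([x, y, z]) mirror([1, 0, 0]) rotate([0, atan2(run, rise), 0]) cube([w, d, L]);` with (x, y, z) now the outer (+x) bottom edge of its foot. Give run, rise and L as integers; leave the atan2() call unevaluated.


translate([328, 0, 615]) cube([107, 1339, 63]);
translate([0, 93, 0]) rotate([0, atan2(328, 615), 0]) cube([26, 30, 697]);
translate([763, 93, 0]) mirror([1, 0, 0]) rotate([0, atan2(328, 615), 0]) cube([26, 30, 697]);
translate([0, 1216, 0]) rotate([0, atan2(328, 615), 0]) cube([26, 30, 697]);
translate([763, 1216, 0]) mirror([1, 0, 0]) rotate([0, atan2(328, 615), 0]) cube([26, 30, 697]);


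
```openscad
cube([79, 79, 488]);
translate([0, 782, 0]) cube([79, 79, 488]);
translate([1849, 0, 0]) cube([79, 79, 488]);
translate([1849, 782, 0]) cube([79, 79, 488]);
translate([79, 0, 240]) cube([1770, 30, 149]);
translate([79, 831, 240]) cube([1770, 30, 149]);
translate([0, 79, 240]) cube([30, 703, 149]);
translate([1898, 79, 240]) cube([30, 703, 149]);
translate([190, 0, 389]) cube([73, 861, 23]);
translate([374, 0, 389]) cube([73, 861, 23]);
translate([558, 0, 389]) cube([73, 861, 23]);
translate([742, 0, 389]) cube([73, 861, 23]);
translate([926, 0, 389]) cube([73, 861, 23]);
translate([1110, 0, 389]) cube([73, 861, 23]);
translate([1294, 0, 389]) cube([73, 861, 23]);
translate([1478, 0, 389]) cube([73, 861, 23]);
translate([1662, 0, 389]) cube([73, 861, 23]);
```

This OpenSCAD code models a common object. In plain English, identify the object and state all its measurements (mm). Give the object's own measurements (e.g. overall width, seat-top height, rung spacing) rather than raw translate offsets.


A bed frame 1928 mm long (x) by 861 mm wide (y). Four 79×79 mm corner posts, 488 mm tall, at the corners of the footprint. Four rails of 30 mm thickness and 149 mm height run between adjacent posts with their undersides at z = 240 mm, their outer faces flush with the outside of the frame (the two x-running rails run between the posts' inner faces; the two y-running rails run between the posts' inner faces). 9 slats, each 73 mm wide (x) and 23 mm thick, lie across the top of the two x-running rails, running the full 861 mm width of the frame in y; along x they sit between the end posts with a 111 mm gap after the −x posts and between neighbouring slats, leaving 114 mm before the +x posts.


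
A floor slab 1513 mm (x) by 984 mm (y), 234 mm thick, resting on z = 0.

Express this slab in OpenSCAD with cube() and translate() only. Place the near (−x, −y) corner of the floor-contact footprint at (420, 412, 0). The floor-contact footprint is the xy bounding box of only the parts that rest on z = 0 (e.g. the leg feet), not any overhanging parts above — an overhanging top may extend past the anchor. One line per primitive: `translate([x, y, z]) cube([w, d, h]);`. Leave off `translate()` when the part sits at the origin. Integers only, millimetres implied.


translate([420, 412, 0]) cube([1513, 984, 234]);


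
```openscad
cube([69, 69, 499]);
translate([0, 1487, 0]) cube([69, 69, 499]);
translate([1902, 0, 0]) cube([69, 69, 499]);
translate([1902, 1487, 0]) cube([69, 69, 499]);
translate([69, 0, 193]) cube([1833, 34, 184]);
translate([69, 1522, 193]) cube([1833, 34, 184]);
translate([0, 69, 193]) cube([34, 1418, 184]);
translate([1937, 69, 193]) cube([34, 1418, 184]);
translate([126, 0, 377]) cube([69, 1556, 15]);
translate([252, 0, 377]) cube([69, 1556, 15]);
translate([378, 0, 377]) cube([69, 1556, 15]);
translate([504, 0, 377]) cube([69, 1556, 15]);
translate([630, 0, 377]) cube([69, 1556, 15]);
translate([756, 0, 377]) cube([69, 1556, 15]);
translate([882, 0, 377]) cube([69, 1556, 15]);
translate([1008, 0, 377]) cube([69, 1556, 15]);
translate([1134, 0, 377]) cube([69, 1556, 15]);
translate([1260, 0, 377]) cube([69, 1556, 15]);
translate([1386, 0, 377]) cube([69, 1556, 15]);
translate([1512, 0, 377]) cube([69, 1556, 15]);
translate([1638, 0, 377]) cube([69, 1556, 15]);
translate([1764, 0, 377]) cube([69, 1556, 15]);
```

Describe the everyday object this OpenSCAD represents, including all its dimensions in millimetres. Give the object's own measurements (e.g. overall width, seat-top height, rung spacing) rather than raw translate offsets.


A bed frame 1971 mm long (x) by 1556 mm wide (y). Four 69×69 mm corner posts, 499 mm tall, at the corners of the footprint. Four rails of 34 mm thickness and 184 mm height run between adjacent posts with their undersides at z = 193 mm, their outer faces flush with the outside of the frame (the two x-running rails run between the posts' inner faces; the two y-running rails run between the posts' inner faces). 14 slats, each 69 mm wide (x) and 15 mm thick, lie across the top of the two x-running rails, running the full 1556 mm width of the frame in y; along x they sit between the end posts with a 57 mm gap after the −x posts and between neighbouring slats, leaving 69 mm before the +x posts.


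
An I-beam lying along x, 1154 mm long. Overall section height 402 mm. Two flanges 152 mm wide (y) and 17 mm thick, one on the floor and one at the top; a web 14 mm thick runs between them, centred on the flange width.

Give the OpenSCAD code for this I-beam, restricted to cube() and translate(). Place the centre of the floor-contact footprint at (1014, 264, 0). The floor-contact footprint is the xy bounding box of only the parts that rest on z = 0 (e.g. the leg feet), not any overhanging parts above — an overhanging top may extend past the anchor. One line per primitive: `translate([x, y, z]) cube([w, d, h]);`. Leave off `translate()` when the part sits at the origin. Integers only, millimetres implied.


translate([437, 188, 0]) cube([1154, 152, 17]);
translate([437, 257, 17]) cube([1154, 14, 368]);
translate([437, 188, 385]) cube([1154, 152, 17]);


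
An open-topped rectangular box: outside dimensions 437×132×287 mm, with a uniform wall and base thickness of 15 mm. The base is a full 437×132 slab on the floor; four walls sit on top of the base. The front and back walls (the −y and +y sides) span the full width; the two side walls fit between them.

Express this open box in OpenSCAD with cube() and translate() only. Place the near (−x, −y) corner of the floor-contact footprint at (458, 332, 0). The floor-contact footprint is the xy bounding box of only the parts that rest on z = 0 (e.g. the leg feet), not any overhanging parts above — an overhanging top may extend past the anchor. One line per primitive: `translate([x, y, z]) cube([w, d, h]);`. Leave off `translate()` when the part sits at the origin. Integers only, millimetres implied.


translate([458, 332, 0]) cube([437, 132, 15]);
translate([458, 332, 15]) cube([437, 15, 272]);
translate([458, 449, 15]) cube([437, 15, 272]);
translate([458, 347, 15]) cube([15, 102, 272]);
translate([880, 347, 15]) cube([15, 102, 272]);


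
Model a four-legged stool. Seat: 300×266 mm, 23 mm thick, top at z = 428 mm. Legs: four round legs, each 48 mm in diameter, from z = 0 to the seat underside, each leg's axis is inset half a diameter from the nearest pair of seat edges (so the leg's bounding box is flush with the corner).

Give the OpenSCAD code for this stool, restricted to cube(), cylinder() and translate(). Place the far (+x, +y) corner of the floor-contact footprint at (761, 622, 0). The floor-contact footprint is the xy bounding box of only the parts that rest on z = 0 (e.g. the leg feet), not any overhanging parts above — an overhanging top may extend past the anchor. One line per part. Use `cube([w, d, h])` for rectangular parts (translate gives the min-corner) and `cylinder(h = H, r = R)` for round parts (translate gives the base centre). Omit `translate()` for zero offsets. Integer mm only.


translate([461, 356, 405]) cube([300, 266, 23]);
translate([485, 380, 0]) cylinder(h = 405, r = 24);
translate([737, 380, 0]) cylinder(h = 405, r = 24);
translate([485, 598, 0]) cylinder(h = 405, r = 24);
translate([737, 598, 0]) cylinder(h = 405, r = 24);


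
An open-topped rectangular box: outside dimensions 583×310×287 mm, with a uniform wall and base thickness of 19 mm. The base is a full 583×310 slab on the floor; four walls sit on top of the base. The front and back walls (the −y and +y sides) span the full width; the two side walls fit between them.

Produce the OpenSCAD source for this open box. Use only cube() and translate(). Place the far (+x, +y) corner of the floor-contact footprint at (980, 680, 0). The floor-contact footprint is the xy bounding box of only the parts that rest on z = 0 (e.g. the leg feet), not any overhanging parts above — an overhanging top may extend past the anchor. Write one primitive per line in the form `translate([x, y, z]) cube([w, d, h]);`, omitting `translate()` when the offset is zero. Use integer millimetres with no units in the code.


translate([397, 370, 0]) cube([583, 310, 19]);
translate([397, 370, 19]) cube([583, 19, 268]);
translate([397, 661, 19]) cube([583, 19, 268]);
translate([397, 389, 19]) cube([19, 272, 268]);
translate([961, 389, 19]) cube([19, 272, 268]);


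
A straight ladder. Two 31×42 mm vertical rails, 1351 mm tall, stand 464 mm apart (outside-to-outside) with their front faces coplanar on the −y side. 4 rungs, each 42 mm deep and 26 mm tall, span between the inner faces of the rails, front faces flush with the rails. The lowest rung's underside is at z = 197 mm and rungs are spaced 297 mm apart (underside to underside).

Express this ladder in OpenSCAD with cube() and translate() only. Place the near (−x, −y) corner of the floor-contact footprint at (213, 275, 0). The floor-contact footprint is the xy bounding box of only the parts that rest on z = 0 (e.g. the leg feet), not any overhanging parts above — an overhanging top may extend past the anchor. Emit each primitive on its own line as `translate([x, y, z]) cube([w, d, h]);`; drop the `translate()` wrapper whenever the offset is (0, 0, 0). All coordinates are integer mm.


translate([213, 275, 0]) cube([31, 42, 1351]);
translate([646, 275, 0]) cube([31, 42, 1351]);
translate([244, 275, 197]) cube([402, 42, 26]);
translate([244, 275, 494]) cube([402, 42, 26]);
translate([244, 275, 791]) cube([402, 42, 26]);
translate([244, 275, 1088]) cube([402, 42, 26]);


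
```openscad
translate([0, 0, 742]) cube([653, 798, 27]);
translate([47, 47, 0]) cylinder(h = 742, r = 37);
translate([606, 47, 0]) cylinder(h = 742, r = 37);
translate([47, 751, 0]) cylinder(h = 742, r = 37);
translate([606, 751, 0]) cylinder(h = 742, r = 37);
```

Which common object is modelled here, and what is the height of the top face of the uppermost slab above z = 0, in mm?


A table. The table height is 769 mm.

A 653×798×27 slab sits at z = 742 on four Ø74 mm round legs — a table. The top surface is at 742 + 27 = 769 mm.


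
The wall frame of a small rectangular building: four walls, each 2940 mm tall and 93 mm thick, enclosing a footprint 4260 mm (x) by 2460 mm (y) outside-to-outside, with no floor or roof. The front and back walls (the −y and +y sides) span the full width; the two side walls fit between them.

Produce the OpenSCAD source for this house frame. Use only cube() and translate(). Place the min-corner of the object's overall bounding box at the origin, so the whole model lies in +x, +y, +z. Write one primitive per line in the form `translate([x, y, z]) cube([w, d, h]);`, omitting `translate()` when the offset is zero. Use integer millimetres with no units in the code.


cube([4260, 93, 2940]);
translate([0, 2367, 0]) cube([4260, 93, 2940]);
translate([0, 93, 0]) cube([93, 2274, 2940]);
translate([4167, 93, 0]) cube([93, 2274, 2940]);


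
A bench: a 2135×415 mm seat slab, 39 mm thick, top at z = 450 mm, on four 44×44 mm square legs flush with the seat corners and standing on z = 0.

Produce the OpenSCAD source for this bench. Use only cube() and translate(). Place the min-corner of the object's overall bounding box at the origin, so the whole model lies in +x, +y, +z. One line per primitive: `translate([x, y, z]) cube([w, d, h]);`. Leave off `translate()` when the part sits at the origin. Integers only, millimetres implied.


translate([0, 0, 411]) cube([2135, 415, 39]);
cube([44, 44, 411]);
translate([0, 371, 0]) cube([44, 44, 411]);
translate([2091, 0, 0]) cube([44, 44, 411]);
translate([2091, 371, 0]) cube([44, 44, 411]);


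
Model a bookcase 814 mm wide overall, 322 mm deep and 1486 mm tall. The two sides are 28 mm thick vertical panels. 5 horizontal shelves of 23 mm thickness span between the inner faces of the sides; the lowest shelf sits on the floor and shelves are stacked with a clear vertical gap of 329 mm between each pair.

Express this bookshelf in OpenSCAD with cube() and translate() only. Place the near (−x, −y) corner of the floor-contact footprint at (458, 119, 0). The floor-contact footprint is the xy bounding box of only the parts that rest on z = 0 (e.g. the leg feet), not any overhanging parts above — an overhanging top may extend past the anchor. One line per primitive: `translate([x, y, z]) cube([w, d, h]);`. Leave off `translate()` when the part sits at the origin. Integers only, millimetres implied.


translate([458, 119, 0]) cube([28, 322, 1486]);
translate([1244, 119, 0]) cube([28, 322, 1486]);
translate([486, 119, 0]) cube([758, 322, 23]);
translate([486, 119, 352]) cube([758, 322, 23]);
translate([486, 119, 704]) cube([758, 322, 23]);
translate([486, 119, 1056]) cube([758, 322, 23]);
translate([486, 119, 1408]) cube([758, 322, 23]);


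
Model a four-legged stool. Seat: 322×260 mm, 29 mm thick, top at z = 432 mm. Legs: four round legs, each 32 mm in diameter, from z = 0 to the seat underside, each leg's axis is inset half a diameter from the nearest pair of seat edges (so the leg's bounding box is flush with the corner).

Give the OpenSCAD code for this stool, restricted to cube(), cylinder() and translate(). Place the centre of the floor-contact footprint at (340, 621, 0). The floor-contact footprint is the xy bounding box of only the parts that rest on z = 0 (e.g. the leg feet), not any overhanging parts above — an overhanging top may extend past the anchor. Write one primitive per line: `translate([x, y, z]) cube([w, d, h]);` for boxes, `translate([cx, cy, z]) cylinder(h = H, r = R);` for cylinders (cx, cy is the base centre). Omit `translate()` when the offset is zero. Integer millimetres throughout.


// leg_h = 432 - 29 = 403
translate([179, 491, 403]) cube([322, 260, 29]);
translate([195, 507, 0]) cylinder(h = 403, r = 16);
translate([485, 507, 0]) cylinder(h = 403, r = 16);
translate([195, 735, 0]) cylinder(h = 403, r = 16);
translate([485, 735, 0]) cylinder(h = 403, r = 16);


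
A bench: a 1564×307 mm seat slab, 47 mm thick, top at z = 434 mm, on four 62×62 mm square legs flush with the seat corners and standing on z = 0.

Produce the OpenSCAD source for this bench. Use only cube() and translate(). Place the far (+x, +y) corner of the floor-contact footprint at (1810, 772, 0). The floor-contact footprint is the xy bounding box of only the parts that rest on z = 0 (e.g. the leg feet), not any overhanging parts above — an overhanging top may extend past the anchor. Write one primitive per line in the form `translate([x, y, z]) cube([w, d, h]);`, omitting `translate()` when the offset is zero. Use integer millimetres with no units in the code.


translate([246, 465, 387]) cube([1564, 307, 47]);
translate([246, 465, 0]) cube([62, 62, 387]);
translate([246, 710, 0]) cube([62, 62, 387]);
translate([1748, 465, 0]) cube([62, 62, 387]);
translate([1748, 710, 0]) cube([62, 62, 387]);


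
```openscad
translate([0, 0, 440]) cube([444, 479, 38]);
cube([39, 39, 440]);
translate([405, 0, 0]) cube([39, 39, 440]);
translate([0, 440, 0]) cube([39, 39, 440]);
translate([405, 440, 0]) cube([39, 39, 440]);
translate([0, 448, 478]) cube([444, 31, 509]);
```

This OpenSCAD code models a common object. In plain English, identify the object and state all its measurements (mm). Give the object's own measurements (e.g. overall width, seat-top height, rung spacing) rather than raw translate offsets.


A chair. The seat is a 444×479×38 mm slab with its top at z = 478 mm, on four 39×39 mm corner legs (flush with the seat edges, standing on z = 0). A flat backrest 31 mm thick, 509 mm tall, spans the full seat width and rises from the seat top along its +y edge, rear face flush with the rear of the seat.


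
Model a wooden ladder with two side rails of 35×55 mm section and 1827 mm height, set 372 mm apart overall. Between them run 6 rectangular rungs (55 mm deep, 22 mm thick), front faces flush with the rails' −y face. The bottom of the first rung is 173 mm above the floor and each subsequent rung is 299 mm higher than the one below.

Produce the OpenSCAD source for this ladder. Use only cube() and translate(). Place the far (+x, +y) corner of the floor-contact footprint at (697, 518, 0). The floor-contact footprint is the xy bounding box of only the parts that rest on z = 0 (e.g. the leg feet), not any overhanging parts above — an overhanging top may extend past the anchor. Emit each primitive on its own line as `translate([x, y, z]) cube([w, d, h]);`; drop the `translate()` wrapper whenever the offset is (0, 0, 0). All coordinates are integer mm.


translate([325, 463, 0]) cube([35, 55, 1827]);
translate([662, 463, 0]) cube([35, 55, 1827]);
translate([360, 463, 173]) cube([302, 55, 22]);
translate([360, 463, 472]) cube([302, 55, 22]);
translate([360, 463, 771]) cube([302, 55, 22]);
translate([360, 463, 1070]) cube([302, 55, 22]);
translate([360, 463, 1369]) cube([302, 55, 22]);
translate([360, 463, 1668]) cube([302, 55, 22]);


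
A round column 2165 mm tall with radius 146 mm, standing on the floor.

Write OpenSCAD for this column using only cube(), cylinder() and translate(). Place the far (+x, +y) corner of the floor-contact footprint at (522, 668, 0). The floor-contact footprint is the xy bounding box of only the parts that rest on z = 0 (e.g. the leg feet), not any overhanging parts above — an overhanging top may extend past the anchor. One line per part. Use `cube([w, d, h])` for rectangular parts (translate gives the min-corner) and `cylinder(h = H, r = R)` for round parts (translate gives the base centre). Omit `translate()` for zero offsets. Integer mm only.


translate([376, 522, 0]) cylinder(h = 2165, r = 146);


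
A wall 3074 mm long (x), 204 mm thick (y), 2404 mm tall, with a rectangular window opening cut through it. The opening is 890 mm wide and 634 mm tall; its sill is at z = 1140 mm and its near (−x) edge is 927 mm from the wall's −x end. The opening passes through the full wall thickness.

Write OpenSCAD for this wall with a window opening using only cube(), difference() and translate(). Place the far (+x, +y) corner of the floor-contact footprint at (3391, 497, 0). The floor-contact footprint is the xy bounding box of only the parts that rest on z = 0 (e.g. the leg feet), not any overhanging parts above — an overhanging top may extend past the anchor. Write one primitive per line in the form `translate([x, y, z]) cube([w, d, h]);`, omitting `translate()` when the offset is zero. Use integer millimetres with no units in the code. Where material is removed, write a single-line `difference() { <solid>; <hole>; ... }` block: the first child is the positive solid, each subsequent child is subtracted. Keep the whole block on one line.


difference() { translate([317, 293, 0]) cube([3074, 204, 2404]); translate([1244, 293, 1140]) cube([890, 204, 634]); }


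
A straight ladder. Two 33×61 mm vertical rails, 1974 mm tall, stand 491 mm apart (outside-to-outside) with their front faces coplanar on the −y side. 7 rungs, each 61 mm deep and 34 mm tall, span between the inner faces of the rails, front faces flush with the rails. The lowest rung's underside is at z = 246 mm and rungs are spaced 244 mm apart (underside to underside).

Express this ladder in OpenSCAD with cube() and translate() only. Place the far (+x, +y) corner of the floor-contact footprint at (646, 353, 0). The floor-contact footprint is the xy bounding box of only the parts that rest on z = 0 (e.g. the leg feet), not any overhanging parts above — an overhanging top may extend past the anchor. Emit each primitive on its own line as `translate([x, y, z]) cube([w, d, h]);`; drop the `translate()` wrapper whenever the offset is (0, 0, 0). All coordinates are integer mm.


// rung span = 491 - 2*33 = 425
// rung[k] z = 246 + k*244
translate([155, 292, 0]) cube([33, 61, 1974]);
translate([613, 292, 0]) cube([33, 61, 1974]);
translate([188, 292, 246]) cube([425, 61, 34]);
translate([188, 292, 490]) cube([425, 61, 34]);
translate([188, 292, 734]) cube([425, 61, 34]);
translate([188, 292, 978]) cube([425, 61, 34]);
translate([188, 292, 1222]) cube([425, 61, 34]);
translate([188, 292, 1466]) cube([425, 61, 34]);
translate([188, 292, 1710]) cube([425, 61, 34]);


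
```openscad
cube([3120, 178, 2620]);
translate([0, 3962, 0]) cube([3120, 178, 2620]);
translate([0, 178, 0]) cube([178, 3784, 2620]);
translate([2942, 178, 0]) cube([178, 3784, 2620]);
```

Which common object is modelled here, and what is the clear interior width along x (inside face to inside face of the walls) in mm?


A house (or room) frame. The interior width is 2764 mm.

Four 2620 mm walls enclosing a rectangle with no floor or roof — a room or house frame. Outside width is 3120 mm and wall thickness is 178 mm, so the interior width is 3120 − 2 × 178 = 2764 mm.


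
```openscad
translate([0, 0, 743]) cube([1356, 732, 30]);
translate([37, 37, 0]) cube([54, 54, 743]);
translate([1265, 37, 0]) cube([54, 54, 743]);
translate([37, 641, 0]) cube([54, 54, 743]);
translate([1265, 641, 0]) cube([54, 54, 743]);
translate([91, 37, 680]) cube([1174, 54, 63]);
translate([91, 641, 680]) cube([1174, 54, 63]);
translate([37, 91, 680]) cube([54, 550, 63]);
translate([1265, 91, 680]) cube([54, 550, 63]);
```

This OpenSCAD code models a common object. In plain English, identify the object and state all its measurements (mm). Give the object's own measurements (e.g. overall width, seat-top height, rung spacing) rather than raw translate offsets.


A rectangular dining table. The top is 1356×732×30 mm with its upper surface at z = 773 mm. It stands on four 54×54 mm square legs, each inset 37 mm from the nearest pair of top edges, running from the floor to the underside of the top. Four apron rails, 54 mm thick and 63 mm tall, run between adjacent legs with their top edges flush with the underside of the top and their outer faces flush with the legs' outer faces.


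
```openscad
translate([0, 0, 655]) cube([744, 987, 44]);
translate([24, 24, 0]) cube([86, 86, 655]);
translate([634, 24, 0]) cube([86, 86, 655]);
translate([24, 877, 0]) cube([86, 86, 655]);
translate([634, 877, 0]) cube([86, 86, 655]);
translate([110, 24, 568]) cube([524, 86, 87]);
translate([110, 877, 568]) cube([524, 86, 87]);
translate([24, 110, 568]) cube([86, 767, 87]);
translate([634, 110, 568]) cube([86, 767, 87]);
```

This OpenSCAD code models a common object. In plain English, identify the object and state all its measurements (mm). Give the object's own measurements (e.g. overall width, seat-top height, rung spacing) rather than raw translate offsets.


A rectangular dining table. The top is 744×987×44 mm with its upper surface at z = 699 mm. It stands on four 86×86 mm square legs, each inset 24 mm from the nearest pair of top edges, running from the floor to the underside of the top. Four apron rails, 86 mm thick and 87 mm tall, run between adjacent legs with their top edges flush with the underside of the top and their outer faces flush with the legs' outer faces.


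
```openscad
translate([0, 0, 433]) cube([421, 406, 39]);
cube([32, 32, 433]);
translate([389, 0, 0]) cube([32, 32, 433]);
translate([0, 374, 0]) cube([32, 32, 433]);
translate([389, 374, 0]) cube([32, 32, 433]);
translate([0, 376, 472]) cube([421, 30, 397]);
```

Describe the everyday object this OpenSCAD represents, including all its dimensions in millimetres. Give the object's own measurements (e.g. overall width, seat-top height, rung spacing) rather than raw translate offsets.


A chair. The seat is a 421×406×39 mm slab with its top at z = 472 mm, on four 32×32 mm corner legs (flush with the seat edges, standing on z = 0). A flat backrest 30 mm thick, 397 mm tall, spans the full seat width and rises from the seat top along its +y edge, rear face flush with the rear of the seat.


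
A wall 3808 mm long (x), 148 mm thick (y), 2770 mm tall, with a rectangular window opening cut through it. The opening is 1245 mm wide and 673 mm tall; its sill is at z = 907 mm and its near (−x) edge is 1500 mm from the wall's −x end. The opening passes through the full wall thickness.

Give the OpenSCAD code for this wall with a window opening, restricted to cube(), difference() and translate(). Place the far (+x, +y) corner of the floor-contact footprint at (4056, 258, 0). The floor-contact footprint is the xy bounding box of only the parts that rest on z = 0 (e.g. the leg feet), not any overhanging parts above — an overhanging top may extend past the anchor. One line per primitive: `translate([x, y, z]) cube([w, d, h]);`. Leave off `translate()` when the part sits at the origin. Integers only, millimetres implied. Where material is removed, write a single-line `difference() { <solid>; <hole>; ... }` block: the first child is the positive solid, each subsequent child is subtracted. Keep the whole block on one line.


difference() { translate([248, 110, 0]) cube([3808, 148, 2770]); translate([1748, 110, 907]) cube([1245, 148, 673]); }


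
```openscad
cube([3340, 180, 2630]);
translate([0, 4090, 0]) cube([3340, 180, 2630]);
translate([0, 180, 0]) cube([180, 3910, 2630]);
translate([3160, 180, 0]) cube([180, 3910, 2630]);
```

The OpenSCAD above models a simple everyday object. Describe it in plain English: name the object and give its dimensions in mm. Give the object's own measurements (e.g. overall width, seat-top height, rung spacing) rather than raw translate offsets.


The wall frame of a small rectangular building: four walls, each 2630 mm tall and 180 mm thick, enclosing a footprint 3340 mm (x) by 4270 mm (y) outside-to-outside, with no floor or roof. The front and back walls (the −y and +y sides) span the full width; the two side walls fit between them.


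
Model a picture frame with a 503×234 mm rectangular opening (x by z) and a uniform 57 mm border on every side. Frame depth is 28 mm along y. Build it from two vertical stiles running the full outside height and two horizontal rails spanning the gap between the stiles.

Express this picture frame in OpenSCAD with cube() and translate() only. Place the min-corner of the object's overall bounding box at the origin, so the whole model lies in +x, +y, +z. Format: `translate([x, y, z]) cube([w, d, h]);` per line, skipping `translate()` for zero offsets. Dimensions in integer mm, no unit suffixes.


cube([57, 28, 348]);
translate([560, 0, 0]) cube([57, 28, 348]);
translate([57, 0, 0]) cube([503, 28, 57]);
translate([57, 0, 291]) cube([503, 28, 57]);


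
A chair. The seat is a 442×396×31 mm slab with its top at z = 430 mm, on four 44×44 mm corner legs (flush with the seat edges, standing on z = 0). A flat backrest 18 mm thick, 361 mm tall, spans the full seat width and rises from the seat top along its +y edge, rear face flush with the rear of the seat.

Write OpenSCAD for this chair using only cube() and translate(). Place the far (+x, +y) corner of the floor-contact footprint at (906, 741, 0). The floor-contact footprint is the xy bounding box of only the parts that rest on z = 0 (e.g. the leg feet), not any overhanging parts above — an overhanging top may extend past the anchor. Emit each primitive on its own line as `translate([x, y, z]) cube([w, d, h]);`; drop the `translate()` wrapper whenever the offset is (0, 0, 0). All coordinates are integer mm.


translate([464, 345, 399]) cube([442, 396, 31]);
translate([464, 345, 0]) cube([44, 44, 399]);
translate([862, 345, 0]) cube([44, 44, 399]);
translate([464, 697, 0]) cube([44, 44, 399]);
translate([862, 697, 0]) cube([44, 44, 399]);
translate([464, 723, 430]) cube([442, 18, 361]);


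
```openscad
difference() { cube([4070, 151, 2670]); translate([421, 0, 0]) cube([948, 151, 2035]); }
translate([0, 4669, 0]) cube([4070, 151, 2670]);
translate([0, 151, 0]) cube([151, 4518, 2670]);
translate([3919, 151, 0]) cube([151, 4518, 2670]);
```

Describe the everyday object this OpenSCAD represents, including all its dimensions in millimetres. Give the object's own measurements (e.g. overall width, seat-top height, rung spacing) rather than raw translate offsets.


A single room: four walls, each 2670 mm tall and 151 mm thick, enclosing an outside footprint 4070×4820 mm (x × y), no floor or roof. The front and back walls (−y and +y sides) run the full x-width; the side walls fit between their inner faces. A door opening 948 mm wide and 2035 mm tall is cut through the front wall from the floor up, its −x edge 421 mm from the wall's −x end.


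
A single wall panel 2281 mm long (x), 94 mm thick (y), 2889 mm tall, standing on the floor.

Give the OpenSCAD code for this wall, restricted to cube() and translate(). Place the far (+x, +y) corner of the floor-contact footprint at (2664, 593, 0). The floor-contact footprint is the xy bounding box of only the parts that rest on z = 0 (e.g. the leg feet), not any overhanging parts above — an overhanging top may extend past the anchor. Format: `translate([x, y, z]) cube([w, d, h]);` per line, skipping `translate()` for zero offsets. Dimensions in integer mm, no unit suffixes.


translate([383, 499, 0]) cube([2281, 94, 2889]);


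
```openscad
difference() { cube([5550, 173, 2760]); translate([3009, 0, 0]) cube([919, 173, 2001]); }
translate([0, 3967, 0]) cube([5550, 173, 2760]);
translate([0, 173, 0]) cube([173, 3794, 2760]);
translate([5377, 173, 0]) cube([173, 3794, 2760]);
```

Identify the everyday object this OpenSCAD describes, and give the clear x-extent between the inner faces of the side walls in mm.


A single room. The interior width is 5204 mm.

Four walls enclosing a rectangle with a door in the front wall — a room. Outside width 5550 minus two 173 mm walls gives 5204 mm.
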